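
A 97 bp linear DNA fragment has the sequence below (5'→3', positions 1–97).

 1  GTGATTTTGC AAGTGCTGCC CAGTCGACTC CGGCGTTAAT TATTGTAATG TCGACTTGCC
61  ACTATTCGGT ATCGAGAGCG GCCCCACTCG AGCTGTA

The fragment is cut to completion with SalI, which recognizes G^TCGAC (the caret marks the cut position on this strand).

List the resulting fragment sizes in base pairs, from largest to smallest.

SalI sites (GTCGAC) start at positions 23, 50.
SalI cuts after the first base of each site, so after positions 23, 50.
Linear molecule, 2 cuts → 3 fragments:
  1–23 → 23 bp
  24–50 → 27 bp
  51–97 → 47 bp
Sorted largest to smallest: 47, 27, 23 bp.

47, 27, 23 bp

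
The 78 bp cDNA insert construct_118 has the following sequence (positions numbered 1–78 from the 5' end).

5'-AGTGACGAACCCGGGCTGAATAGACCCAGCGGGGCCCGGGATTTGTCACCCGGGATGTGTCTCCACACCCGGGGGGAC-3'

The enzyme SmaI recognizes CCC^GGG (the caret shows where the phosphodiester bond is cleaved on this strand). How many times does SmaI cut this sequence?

CCCGGG occurs starting at positions 10, 35, 49, 68.
SmaI cuts at 4 sites.

4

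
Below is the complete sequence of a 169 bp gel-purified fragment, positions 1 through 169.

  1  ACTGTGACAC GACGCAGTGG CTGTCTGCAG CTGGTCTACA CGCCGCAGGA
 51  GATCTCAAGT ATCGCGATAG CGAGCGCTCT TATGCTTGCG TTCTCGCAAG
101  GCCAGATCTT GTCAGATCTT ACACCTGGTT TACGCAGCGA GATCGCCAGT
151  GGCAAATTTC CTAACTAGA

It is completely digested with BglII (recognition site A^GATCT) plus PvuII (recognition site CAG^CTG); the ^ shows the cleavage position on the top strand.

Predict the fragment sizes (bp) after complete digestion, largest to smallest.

55, 54, 30, 20, 10 bp

BglII sites (AGATCT) start at positions 50, 104, 114.
BglII cuts after the first base of each site, so after positions 50, 104, 114.
The PvuII site (CAGCTG) starts at position 28.
PvuII cuts after base 3 of each site, so after position 30.
Combined cut positions: 30, 50, 104, 114.
Linear molecule, 4 cuts → 5 fragments:
  1–30 → 30 bp
  31–50 → 20 bp
  51–104 → 54 bp
  105–114 → 10 bp
  115–169 → 55 bp
Sorted largest to smallest: 55, 54, 30, 20, 10 bp.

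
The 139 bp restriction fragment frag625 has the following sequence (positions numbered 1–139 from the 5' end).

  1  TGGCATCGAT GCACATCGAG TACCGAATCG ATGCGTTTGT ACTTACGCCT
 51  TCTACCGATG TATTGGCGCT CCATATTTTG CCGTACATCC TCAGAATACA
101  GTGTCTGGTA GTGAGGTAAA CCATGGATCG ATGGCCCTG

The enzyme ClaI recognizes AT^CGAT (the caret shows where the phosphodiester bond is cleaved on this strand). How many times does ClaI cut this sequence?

3

ATCGAT occurs starting at positions 5, 27, 127.
ClaI cuts at 3 sites.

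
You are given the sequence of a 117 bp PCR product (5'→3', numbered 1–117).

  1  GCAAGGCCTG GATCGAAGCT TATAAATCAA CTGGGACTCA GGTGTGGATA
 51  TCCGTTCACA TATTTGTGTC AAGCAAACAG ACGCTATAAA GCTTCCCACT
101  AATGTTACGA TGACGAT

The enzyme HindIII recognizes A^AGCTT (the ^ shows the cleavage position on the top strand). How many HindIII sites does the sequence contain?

AAGCTT occurs starting at positions 16, 89.
HindIII cuts at 2 sites.

2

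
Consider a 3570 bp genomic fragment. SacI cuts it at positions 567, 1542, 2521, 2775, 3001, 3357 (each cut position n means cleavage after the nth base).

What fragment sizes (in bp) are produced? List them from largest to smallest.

Linear molecule, 6 cuts → 7 fragments:
  567 − 0 = 567 bp
  1542 − 567 = 975 bp
  2521 − 1542 = 979 bp
  2775 − 2521 = 254 bp
  3001 − 2775 = 226 bp
  3357 − 3001 = 356 bp
  3570 − 3357 = 213 bp
Sorted largest to smallest: 979, 975, 567, 356, 254, 226, 213 bp.

979, 975, 567, 356, 254, 226, 213 bp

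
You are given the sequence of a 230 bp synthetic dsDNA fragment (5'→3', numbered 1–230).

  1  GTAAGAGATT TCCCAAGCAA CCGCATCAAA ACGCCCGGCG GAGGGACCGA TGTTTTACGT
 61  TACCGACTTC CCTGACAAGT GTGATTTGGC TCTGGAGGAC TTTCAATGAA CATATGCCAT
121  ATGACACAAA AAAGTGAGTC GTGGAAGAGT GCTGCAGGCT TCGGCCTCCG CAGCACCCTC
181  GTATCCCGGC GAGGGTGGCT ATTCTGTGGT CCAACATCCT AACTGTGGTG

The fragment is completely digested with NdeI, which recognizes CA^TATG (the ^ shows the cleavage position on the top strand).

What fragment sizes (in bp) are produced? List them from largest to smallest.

112, 111, 7 bp

NdeI sites (CATATG) start at positions 111, 118.
NdeI cuts after base 2 of each site, so after positions 112, 119.
Linear molecule, 2 cuts → 3 fragments:
  1–112 → 112 bp
  113–119 → 7 bp
  120–230 → 111 bp
Sorted largest to smallest: 112, 111, 7 bp.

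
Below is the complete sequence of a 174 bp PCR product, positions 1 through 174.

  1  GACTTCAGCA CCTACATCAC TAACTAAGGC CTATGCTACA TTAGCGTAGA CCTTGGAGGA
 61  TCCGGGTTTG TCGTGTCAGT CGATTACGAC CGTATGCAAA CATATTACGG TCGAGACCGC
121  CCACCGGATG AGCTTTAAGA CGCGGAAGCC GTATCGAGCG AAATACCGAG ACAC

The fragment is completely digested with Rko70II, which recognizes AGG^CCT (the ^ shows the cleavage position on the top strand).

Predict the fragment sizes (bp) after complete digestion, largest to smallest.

The Rko70II site (AGGCCT) starts at position 27.
Rko70II cuts after base 3 of each site, so after position 29.
Linear molecule, 1 cut → 2 fragments:
  1–29 → 29 bp
  30–174 → 145 bp
Sorted largest to smallest: 145, 29 bp.

145, 29 bp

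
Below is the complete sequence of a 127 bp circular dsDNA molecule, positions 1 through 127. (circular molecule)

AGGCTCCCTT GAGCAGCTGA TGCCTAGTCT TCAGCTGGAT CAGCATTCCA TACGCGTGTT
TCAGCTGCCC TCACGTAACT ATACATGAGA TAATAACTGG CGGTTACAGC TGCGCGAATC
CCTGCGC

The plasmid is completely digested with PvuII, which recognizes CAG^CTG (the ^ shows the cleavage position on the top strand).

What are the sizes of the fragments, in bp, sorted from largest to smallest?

45, 34, 30, 18 bp

PvuII sites (CAGCTG) start at positions 14, 32, 62, 107.
PvuII cuts after base 3 of each site, so after positions 16, 34, 64, 109.
Circular molecule, 4 cuts → 4 fragments:
  17–34 → 18 bp
  35–64 → 30 bp
  65–109 → 45 bp
  110–127 then 1–16 → 18 + 16 = 34 bp
Sorted largest to smallest: 45, 34, 30, 18 bp.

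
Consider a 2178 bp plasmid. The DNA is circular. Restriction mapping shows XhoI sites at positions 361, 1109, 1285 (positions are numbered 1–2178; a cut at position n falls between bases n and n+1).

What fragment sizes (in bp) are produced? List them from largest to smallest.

Circular molecule, 3 cuts → 3 fragments:
  1109 − 361 = 748 bp
  1285 − 1109 = 176 bp
  wrap: 2178 − 1285 + 361 = 1254 bp
Sorted largest to smallest: 1254, 748, 176 bp.

1254, 748, 176 bp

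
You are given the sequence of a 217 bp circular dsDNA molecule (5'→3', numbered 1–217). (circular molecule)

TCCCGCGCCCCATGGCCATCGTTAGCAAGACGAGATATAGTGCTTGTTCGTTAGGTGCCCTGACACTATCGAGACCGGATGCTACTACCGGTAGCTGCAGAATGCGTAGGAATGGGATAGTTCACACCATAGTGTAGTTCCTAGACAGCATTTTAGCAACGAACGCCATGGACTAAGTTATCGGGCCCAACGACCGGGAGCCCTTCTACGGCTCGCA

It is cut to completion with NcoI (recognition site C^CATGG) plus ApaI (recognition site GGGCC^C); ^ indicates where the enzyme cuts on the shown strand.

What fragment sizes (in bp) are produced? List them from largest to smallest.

156, 40, 21 bp

NcoI sites (CCATGG) start at positions 10, 166.
NcoI cuts after the first base of each site, so after positions 10, 166.
The ApaI site (GGGCCC) starts at position 183.
ApaI cuts after base 5 of each site (before the last base), so after position 187.
Combined cut positions: 10, 166, 187.
Circular molecule, 3 cuts → 3 fragments:
  11–166 → 156 bp
  167–187 → 21 bp
  188–217 then 1–10 → 30 + 10 = 40 bp
Sorted largest to smallest: 156, 40, 21 bp.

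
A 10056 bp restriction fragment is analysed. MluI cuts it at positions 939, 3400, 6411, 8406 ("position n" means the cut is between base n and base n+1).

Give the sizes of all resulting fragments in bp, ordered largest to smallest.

Linear molecule, 4 cuts → 5 fragments:
  939 − 0 = 939 bp
  3400 − 939 = 2461 bp
  6411 − 3400 = 3011 bp
  8406 − 6411 = 1995 bp
  10056 − 8406 = 1650 bp
Sorted largest to smallest: 3011, 2461, 1995, 1650, 939 bp.

3011, 2461, 1995, 1650, 939 bp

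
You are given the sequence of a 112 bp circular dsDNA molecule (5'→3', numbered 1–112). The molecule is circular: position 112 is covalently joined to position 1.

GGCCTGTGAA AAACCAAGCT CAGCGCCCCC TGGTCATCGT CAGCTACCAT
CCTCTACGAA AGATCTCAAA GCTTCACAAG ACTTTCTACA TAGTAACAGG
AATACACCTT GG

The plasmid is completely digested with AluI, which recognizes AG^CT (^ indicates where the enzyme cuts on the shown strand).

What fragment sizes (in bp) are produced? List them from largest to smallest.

AluI sites (AGCT) start at positions 17, 42, 70.
AluI cuts after base 2 of each site, so after positions 18, 43, 71.
Circular molecule, 3 cuts → 3 fragments:
  19–43 → 25 bp
  44–71 → 28 bp
  72–112 then 1–18 → 41 + 18 = 59 bp
Sorted largest to smallest: 59, 28, 25 bp.

59, 28, 25 bp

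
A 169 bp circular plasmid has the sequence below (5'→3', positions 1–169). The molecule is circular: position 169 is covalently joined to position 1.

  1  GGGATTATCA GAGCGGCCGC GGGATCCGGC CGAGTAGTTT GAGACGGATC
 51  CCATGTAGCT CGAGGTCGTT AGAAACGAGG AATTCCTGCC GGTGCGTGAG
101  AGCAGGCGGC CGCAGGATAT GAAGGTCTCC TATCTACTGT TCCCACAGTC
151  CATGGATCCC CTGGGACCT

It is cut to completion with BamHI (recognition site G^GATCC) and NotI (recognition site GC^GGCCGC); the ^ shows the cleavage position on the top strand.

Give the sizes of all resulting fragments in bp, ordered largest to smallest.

BamHI sites (GGATCC) start at positions 22, 46, 154.
BamHI cuts after the first base of each site, so after positions 22, 46, 154.
NotI sites (GCGGCCGC) start at positions 13, 106.
NotI cuts after base 2 of each site, so after positions 14, 107.
Combined cut positions: 14, 22, 46, 107, 154.
Circular molecule, 5 cuts → 5 fragments:
  15–22 → 8 bp
  23–46 → 24 bp
  47–107 → 61 bp
  108–154 → 47 bp
  155–169 then 1–14 → 15 + 14 = 29 bp
Sorted largest to smallest: 61, 47, 29, 24, 8 bp.

61, 47, 29, 24, 8 bp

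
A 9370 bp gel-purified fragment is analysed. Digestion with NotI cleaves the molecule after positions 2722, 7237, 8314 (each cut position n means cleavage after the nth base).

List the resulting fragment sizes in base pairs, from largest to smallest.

Linear molecule, 3 cuts → 4 fragments:
  2722 − 0 = 2722 bp
  7237 − 2722 = 4515 bp
  8314 − 7237 = 1077 bp
  9370 − 8314 = 1056 bp
Sorted largest to smallest: 4515, 2722, 1077, 1056 bp.

4515, 2722, 1077, 1056 bp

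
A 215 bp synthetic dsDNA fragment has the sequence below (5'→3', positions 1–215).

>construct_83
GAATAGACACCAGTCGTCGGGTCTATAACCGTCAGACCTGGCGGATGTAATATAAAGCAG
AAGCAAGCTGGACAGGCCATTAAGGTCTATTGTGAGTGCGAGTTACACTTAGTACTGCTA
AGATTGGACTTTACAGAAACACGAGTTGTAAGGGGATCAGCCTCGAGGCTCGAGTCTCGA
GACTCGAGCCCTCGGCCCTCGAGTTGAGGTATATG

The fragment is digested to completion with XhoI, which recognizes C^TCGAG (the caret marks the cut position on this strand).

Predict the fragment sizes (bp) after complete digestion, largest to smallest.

162, 17, 15, 7, 7, 7 bp

XhoI sites (CTCGAG) start at positions 162, 169, 176, 183, 198.
XhoI cuts after the first base of each site, so after positions 162, 169, 176, 183, 198.
Linear molecule, 5 cuts → 6 fragments:
  1–162 → 162 bp
  163–169 → 7 bp
  170–176 → 7 bp
  177–183 → 7 bp
  184–198 → 15 bp
  199–215 → 17 bp
Sorted largest to smallest: 162, 17, 15, 7, 7, 7 bp.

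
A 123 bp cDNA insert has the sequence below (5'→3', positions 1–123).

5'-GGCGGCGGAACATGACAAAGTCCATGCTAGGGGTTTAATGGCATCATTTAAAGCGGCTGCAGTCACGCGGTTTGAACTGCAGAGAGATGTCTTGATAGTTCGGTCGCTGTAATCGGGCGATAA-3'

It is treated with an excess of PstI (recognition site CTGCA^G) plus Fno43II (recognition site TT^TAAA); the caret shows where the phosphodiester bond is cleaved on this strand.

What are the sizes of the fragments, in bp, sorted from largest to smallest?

PstI sites (CTGCAG) start at positions 57, 77.
PstI cuts after base 5 of each site (before the last base), so after positions 61, 81.
The Fno43II site (TTTAAA) starts at position 47.
Fno43II cuts after base 2 of each site, so after position 48.
Combined cut positions: 48, 61, 81.
Linear molecule, 3 cuts → 4 fragments:
  1–48 → 48 bp
  49–61 → 13 bp
  62–81 → 20 bp
  82–123 → 42 bp
Sorted largest to smallest: 48, 42, 20, 13 bp.

48, 42, 20, 13 bp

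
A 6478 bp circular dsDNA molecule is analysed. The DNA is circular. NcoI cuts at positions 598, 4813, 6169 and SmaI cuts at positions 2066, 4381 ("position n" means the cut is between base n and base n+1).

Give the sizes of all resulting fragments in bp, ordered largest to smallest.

2315, 1468, 1356, 907, 432 bp

Combined cut positions (sorted): 598, 2066, 4381, 4813, 6169.
Circular molecule, 5 cuts → 5 fragments:
  2066 − 598 = 1468 bp
  4381 − 2066 = 2315 bp
  4813 − 4381 = 432 bp
  6169 − 4813 = 1356 bp
  wrap: 6478 − 6169 + 598 = 907 bp
Sorted largest to smallest: 2315, 1468, 1356, 907, 432 bp.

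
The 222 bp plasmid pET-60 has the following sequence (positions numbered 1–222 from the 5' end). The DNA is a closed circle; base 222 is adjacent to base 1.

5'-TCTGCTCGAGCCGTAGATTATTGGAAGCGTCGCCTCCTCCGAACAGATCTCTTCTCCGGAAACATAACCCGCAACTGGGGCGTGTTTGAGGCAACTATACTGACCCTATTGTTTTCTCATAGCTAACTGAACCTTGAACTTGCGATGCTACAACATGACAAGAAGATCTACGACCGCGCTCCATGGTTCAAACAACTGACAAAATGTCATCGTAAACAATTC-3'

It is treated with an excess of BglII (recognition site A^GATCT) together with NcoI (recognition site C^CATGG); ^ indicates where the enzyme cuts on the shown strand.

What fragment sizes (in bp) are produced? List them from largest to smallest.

119, 86, 17 bp

BglII sites (AGATCT) start at positions 45, 164.
BglII cuts after the first base of each site, so after positions 45, 164.
The NcoI site (CCATGG) starts at position 181.
NcoI cuts after the first base of each site, so after position 181.
Combined cut positions: 45, 164, 181.
Circular molecule, 3 cuts → 3 fragments:
  46–164 → 119 bp
  165–181 → 17 bp
  182–222 then 1–45 → 41 + 45 = 86 bp
Sorted largest to smallest: 119, 86, 17 bp.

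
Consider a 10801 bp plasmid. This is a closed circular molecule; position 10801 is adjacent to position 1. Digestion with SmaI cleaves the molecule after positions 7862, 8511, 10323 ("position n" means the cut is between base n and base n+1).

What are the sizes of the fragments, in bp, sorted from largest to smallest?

Circular molecule, 3 cuts → 3 fragments:
  8511 − 7862 = 649 bp
  10323 − 8511 = 1812 bp
  wrap: 10801 − 10323 + 7862 = 8340 bp
Sorted largest to smallest: 8340, 1812, 649 bp.

8340, 1812, 649 bp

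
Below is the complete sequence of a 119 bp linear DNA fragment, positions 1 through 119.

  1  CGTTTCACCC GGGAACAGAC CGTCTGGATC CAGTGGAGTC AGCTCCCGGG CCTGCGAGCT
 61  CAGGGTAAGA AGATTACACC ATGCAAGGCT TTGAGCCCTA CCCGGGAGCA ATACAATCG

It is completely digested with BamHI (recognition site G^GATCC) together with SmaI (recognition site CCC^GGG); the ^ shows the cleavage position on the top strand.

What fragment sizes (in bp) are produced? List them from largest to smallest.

The BamHI site (GGATCC) starts at position 26.
BamHI cuts after the first base of each site, so after position 26.
SmaI sites (CCCGGG) start at positions 8, 45, 101.
SmaI cuts after base 3 of each site, so after positions 10, 47, 103.
Combined cut positions: 10, 26, 47, 103.
Linear molecule, 4 cuts → 5 fragments:
  1–10 → 10 bp
  11–26 → 16 bp
  27–47 → 21 bp
  48–103 → 56 bp
  104–119 → 16 bp
Sorted largest to smallest: 56, 21, 16, 16, 10 bp.

56, 21, 16, 16, 10 bp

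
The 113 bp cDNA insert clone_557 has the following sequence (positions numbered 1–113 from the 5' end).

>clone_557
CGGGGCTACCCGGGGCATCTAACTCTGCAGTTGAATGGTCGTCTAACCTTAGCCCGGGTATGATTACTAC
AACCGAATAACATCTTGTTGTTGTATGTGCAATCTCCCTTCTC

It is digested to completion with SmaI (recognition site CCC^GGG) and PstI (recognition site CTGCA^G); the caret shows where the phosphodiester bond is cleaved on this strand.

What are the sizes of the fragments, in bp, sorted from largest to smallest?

SmaI sites (CCCGGG) start at positions 9, 53.
SmaI cuts after base 3 of each site, so after positions 11, 55.
The PstI site (CTGCAG) starts at position 25.
PstI cuts after base 5 of each site (before the last base), so after position 29.
Combined cut positions: 11, 29, 55.
Linear molecule, 3 cuts → 4 fragments:
  1–11 → 11 bp
  12–29 → 18 bp
  30–55 → 26 bp
  56–113 → 58 bp
Sorted largest to smallest: 58, 26, 18, 11 bp.

58, 26, 18, 11 bp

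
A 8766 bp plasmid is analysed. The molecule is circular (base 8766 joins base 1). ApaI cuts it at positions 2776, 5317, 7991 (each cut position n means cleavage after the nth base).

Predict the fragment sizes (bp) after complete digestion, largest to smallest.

3551, 2674, 2541 bp

Circular molecule, 3 cuts → 3 fragments:
  5317 − 2776 = 2541 bp
  7991 − 5317 = 2674 bp
  wrap: 8766 − 7991 + 2776 = 3551 bp
Sorted largest to smallest: 3551, 2674, 2541 bp.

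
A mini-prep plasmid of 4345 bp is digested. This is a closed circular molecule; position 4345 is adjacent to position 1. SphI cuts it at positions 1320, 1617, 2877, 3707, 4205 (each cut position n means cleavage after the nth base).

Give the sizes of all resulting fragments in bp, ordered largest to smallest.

1460, 1260, 830, 498, 297 bp

Circular molecule, 5 cuts → 5 fragments:
  1617 − 1320 = 297 bp
  2877 − 1617 = 1260 bp
  3707 − 2877 = 830 bp
  4205 − 3707 = 498 bp
  wrap: 4345 − 4205 + 1320 = 1460 bp
Sorted largest to smallest: 1460, 1260, 830, 498, 297 bp.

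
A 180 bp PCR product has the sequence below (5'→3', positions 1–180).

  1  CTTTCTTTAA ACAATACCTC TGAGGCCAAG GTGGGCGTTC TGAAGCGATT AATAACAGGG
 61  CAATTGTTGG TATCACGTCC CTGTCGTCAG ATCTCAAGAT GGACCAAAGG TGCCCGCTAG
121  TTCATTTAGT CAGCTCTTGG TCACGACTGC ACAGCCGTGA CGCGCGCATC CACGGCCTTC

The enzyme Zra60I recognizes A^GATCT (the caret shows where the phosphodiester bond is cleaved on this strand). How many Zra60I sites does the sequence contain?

AGATCT occurs starting at position 89.
Zra60I cuts at 1 site.

1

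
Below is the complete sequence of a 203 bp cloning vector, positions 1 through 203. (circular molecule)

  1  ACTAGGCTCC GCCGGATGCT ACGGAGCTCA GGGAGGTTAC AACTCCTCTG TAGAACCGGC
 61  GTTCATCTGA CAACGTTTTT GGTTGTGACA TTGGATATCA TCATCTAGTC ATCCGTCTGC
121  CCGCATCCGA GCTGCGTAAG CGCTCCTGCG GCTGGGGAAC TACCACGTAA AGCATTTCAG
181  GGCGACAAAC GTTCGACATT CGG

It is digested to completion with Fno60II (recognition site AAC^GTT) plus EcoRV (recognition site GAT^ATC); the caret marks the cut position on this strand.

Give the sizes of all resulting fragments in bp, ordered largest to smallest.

Fno60II sites (AACGTT) start at positions 72, 188.
Fno60II cuts after base 3 of each site, so after positions 74, 190.
The EcoRV site (GATATC) starts at position 94.
EcoRV cuts after base 3 of each site, so after position 96.
Combined cut positions: 74, 96, 190.
Circular molecule, 3 cuts → 3 fragments:
  75–96 → 22 bp
  97–190 → 94 bp
  191–203 then 1–74 → 13 + 74 = 87 bp
Sorted largest to smallest: 94, 87, 22 bp.

94, 87, 22 bp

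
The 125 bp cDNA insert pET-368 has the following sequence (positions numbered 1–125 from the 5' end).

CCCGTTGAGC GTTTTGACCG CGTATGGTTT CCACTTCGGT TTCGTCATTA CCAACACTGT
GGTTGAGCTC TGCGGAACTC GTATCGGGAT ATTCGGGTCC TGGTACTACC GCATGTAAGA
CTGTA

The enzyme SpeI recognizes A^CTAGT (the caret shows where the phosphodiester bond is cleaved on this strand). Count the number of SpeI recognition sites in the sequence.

No occurrence of ACTAGT is present in the sequence.
SpeI does not cut: 0 sites.

0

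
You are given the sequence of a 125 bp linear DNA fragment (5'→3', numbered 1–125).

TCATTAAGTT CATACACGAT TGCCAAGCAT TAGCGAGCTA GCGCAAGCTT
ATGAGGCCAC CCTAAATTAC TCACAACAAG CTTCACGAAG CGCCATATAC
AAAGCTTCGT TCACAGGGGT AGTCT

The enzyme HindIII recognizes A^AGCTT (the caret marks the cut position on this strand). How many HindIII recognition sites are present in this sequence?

AAGCTT occurs starting at positions 45, 78, 102.
HindIII cuts at 3 sites.

3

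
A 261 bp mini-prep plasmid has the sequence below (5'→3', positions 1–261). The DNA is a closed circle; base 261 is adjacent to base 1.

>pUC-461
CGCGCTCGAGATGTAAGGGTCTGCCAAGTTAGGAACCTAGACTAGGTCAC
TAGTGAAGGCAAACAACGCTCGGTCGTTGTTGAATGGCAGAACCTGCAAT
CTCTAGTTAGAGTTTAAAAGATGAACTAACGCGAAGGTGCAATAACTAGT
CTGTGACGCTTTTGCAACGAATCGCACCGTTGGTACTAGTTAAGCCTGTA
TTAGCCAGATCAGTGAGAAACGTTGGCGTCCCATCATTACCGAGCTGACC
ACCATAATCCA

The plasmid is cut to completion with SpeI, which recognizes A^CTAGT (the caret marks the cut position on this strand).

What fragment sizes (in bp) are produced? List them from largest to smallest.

125, 96, 40 bp

SpeI sites (ACTAGT) start at positions 49, 145, 185.
SpeI cuts after the first base of each site, so after positions 49, 145, 185.
Circular molecule, 3 cuts → 3 fragments:
  50–145 → 96 bp
  146–185 → 40 bp
  186–261 then 1–49 → 76 + 49 = 125 bp
Sorted largest to smallest: 125, 96, 40 bp.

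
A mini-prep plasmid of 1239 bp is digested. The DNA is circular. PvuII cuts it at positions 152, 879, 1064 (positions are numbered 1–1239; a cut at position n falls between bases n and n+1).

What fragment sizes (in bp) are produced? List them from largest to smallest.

Circular molecule, 3 cuts → 3 fragments:
  879 − 152 = 727 bp
  1064 − 879 = 185 bp
  wrap: 1239 − 1064 + 152 = 327 bp
Sorted largest to smallest: 727, 327, 185 bp.

727, 327, 185 bp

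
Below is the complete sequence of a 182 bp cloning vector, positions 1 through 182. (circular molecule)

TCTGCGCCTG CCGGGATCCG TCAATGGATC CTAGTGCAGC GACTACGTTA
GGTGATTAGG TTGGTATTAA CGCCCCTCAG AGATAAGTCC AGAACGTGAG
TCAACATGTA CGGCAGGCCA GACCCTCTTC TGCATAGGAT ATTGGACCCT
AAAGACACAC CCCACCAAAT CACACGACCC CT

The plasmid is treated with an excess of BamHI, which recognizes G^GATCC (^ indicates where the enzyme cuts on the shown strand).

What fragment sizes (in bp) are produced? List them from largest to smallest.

170, 12 bp

BamHI sites (GGATCC) start at positions 14, 26.
BamHI cuts after the first base of each site, so after positions 14, 26.
Circular molecule, 2 cuts → 2 fragments:
  15–26 → 12 bp
  27–182 then 1–14 → 156 + 14 = 170 bp
Sorted largest to smallest: 170, 12 bp.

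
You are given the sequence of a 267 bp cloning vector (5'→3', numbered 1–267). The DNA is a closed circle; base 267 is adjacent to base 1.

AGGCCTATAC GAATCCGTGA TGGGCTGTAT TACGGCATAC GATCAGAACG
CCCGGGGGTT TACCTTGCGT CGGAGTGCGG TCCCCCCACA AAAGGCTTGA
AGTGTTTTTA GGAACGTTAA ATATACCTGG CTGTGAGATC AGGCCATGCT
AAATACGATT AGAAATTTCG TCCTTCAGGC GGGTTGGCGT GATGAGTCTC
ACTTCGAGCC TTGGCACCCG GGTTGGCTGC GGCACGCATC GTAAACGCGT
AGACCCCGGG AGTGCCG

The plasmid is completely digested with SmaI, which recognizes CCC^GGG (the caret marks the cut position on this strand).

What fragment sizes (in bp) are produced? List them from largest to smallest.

166, 63, 38 bp

SmaI sites (CCCGGG) start at positions 51, 217, 255.
SmaI cuts after base 3 of each site, so after positions 53, 219, 257.
Circular molecule, 3 cuts → 3 fragments:
  54–219 → 166 bp
  220–257 → 38 bp
  258–267 then 1–53 → 10 + 53 = 63 bp
Sorted largest to smallest: 166, 63, 38 bp.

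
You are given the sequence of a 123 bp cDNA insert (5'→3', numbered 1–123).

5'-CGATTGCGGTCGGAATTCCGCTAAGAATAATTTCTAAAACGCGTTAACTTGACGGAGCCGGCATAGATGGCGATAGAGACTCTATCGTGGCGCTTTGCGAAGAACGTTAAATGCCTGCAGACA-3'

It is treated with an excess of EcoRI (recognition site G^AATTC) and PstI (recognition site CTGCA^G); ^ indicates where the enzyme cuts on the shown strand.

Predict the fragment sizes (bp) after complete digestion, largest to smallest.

The EcoRI site (GAATTC) starts at position 13.
EcoRI cuts after the first base of each site, so after position 13.
The PstI site (CTGCAG) starts at position 115.
PstI cuts after base 5 of each site (before the last base), so after position 119.
Combined cut positions: 13, 119.
Linear molecule, 2 cuts → 3 fragments:
  1–13 → 13 bp
  14–119 → 106 bp
  120–123 → 4 bp
Sorted largest to smallest: 106, 13, 4 bp.

106, 13, 4 bp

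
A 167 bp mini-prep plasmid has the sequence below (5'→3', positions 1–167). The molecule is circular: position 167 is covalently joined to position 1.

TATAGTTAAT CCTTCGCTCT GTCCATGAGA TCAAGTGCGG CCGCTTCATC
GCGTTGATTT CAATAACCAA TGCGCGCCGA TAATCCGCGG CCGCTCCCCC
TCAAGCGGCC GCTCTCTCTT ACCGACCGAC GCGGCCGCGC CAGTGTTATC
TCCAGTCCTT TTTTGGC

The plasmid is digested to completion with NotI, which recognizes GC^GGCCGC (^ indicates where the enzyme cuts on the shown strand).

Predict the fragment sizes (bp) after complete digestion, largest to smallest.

NotI sites (GCGGCCGC) start at positions 37, 87, 105, 131.
NotI cuts after base 2 of each site, so after positions 38, 88, 106, 132.
Circular molecule, 4 cuts → 4 fragments:
  39–88 → 50 bp
  89–106 → 18 bp
  107–132 → 26 bp
  133–167 then 1–38 → 35 + 38 = 73 bp
Sorted largest to smallest: 73, 50, 26, 18 bp.

73, 50, 26, 18 bp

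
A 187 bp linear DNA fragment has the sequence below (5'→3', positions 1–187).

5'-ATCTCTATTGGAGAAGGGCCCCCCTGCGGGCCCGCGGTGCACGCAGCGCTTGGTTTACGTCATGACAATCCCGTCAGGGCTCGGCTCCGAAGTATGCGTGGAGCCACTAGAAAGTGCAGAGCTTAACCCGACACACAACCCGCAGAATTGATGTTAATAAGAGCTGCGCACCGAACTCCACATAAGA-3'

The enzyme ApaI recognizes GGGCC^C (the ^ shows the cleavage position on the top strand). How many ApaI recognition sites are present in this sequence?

2

GGGCCC occurs starting at positions 16, 28.
ApaI cuts at 2 sites.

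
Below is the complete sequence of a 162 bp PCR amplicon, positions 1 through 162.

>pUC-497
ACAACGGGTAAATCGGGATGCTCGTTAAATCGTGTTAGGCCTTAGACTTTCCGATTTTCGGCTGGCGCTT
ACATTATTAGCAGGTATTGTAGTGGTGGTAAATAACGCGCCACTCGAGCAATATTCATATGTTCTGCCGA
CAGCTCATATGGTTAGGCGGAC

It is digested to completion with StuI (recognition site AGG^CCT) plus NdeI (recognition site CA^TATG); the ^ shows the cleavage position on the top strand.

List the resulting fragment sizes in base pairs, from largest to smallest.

88, 39, 20, 15 bp

The StuI site (AGGCCT) starts at position 37.
StuI cuts after base 3 of each site, so after position 39.
NdeI sites (CATATG) start at positions 126, 146.
NdeI cuts after base 2 of each site, so after positions 127, 147.
Combined cut positions: 39, 127, 147.
Linear molecule, 3 cuts → 4 fragments:
  1–39 → 39 bp
  40–127 → 88 bp
  128–147 → 20 bp
  148–162 → 15 bp
Sorted largest to smallest: 88, 39, 20, 15 bp.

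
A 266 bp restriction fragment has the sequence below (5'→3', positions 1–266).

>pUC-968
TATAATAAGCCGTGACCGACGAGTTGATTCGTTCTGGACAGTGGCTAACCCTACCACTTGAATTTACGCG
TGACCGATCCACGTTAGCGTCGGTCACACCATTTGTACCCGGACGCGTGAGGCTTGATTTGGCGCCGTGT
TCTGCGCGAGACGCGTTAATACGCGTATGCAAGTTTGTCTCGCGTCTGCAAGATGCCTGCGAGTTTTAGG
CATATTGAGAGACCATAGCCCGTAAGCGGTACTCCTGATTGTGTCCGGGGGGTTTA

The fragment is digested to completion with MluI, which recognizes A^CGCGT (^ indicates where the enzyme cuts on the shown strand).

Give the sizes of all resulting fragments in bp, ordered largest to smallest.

105, 66, 47, 38, 10 bp

MluI sites (ACGCGT) start at positions 66, 113, 151, 161.
MluI cuts after the first base of each site, so after positions 66, 113, 151, 161.
Linear molecule, 4 cuts → 5 fragments:
  1–66 → 66 bp
  67–113 → 47 bp
  114–151 → 38 bp
  152–161 → 10 bp
  162–266 → 105 bp
Sorted largest to smallest: 105, 66, 47, 38, 10 bp.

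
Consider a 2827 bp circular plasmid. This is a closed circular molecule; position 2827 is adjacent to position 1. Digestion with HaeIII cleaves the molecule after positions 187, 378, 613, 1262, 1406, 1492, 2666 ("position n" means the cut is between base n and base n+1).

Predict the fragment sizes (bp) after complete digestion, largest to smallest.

1174, 649, 348, 235, 191, 144, 86 bp

Circular molecule, 7 cuts → 7 fragments:
  378 − 187 = 191 bp
  613 − 378 = 235 bp
  1262 − 613 = 649 bp
  1406 − 1262 = 144 bp
  1492 − 1406 = 86 bp
  2666 − 1492 = 1174 bp
  wrap: 2827 − 2666 + 187 = 348 bp
Sorted largest to smallest: 1174, 649, 348, 235, 191, 144, 86 bp.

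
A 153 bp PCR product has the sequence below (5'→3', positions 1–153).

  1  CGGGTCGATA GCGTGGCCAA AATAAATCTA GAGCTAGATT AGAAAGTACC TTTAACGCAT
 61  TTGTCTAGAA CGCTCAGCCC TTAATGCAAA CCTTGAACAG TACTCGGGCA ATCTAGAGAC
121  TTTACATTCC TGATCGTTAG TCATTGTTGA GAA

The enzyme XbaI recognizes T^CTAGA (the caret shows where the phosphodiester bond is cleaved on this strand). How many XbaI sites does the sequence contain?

3

TCTAGA occurs starting at positions 27, 64, 112.
XbaI cuts at 3 sites.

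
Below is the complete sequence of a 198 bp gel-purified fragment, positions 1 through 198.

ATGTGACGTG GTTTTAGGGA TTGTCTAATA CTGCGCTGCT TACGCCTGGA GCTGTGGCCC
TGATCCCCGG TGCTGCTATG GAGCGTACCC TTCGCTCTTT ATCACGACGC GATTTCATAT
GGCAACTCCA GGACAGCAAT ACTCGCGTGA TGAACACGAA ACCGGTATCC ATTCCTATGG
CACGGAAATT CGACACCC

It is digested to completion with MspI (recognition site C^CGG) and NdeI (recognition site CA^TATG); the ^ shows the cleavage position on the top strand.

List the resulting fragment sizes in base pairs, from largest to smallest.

MspI sites (CCGG) start at positions 67, 162.
MspI cuts after the first base of each site, so after positions 67, 162.
The NdeI site (CATATG) starts at position 116.
NdeI cuts after base 2 of each site, so after position 117.
Combined cut positions: 67, 117, 162.
Linear molecule, 3 cuts → 4 fragments:
  1–67 → 67 bp
  68–117 → 50 bp
  118–162 → 45 bp
  163–198 → 36 bp
Sorted largest to smallest: 67, 50, 45, 36 bp.

67, 50, 45, 36 bp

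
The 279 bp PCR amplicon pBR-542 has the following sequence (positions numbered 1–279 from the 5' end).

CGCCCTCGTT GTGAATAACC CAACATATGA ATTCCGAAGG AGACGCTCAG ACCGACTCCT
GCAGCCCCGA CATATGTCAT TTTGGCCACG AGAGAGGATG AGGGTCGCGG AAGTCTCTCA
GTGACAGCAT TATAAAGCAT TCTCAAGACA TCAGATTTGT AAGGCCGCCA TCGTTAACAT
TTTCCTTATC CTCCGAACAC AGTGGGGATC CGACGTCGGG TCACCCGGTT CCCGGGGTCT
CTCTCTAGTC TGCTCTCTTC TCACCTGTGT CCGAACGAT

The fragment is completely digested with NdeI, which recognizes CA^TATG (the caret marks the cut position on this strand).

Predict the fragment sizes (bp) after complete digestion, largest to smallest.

207, 47, 25 bp

NdeI sites (CATATG) start at positions 24, 71.
NdeI cuts after base 2 of each site, so after positions 25, 72.
Linear molecule, 2 cuts → 3 fragments:
  1–25 → 25 bp
  26–72 → 47 bp
  73–279 → 207 bp
Sorted largest to smallest: 207, 47, 25 bp.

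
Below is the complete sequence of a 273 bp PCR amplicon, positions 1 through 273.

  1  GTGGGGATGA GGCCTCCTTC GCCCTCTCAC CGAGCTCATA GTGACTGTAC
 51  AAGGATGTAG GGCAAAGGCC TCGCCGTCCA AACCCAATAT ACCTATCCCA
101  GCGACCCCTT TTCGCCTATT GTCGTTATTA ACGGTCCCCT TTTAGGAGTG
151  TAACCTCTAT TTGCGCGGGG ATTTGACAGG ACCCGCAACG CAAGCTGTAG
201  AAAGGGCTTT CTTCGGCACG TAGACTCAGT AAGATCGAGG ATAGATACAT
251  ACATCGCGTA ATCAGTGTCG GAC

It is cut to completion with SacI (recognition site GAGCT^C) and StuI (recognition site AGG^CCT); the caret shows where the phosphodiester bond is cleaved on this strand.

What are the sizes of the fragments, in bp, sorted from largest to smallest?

205, 32, 24, 12 bp

The SacI site (GAGCTC) starts at position 32.
SacI cuts after base 5 of each site (before the last base), so after position 36.
StuI sites (AGGCCT) start at positions 10, 66.
StuI cuts after base 3 of each site, so after positions 12, 68.
Combined cut positions: 12, 36, 68.
Linear molecule, 3 cuts → 4 fragments:
  1–12 → 12 bp
  13–36 → 24 bp
  37–68 → 32 bp
  69–273 → 205 bp
Sorted largest to smallest: 205, 32, 24, 12 bp.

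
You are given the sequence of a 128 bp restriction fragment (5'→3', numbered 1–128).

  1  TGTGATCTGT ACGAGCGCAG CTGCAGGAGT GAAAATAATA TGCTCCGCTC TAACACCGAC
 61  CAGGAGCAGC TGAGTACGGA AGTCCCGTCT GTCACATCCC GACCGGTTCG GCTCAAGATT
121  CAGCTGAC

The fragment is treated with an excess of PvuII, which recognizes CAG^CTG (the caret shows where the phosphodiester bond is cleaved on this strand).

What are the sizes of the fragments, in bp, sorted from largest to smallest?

PvuII sites (CAGCTG) start at positions 18, 67, 121.
PvuII cuts after base 3 of each site, so after positions 20, 69, 123.
Linear molecule, 3 cuts → 4 fragments:
  1–20 → 20 bp
  21–69 → 49 bp
  70–123 → 54 bp
  124–128 → 5 bp
Sorted largest to smallest: 54, 49, 20, 5 bp.

54, 49, 20, 5 bp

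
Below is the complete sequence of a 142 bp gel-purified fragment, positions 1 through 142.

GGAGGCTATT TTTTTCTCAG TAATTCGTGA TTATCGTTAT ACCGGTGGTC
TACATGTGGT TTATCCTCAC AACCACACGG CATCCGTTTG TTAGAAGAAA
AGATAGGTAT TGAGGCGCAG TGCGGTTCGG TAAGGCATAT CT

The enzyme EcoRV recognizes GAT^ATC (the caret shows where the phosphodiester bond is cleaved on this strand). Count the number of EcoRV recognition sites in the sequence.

0

No occurrence of GATATC is present in the sequence.
EcoRV does not cut: 0 sites.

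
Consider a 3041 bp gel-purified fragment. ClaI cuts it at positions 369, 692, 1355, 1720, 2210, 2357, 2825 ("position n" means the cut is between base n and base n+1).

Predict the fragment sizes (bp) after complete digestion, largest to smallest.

663, 490, 468, 369, 365, 323, 216, 147 bp

Linear molecule, 7 cuts → 8 fragments:
  369 − 0 = 369 bp
  692 − 369 = 323 bp
  1355 − 692 = 663 bp
  1720 − 1355 = 365 bp
  2210 − 1720 = 490 bp
  2357 − 2210 = 147 bp
  2825 − 2357 = 468 bp
  3041 − 2825 = 216 bp
Sorted largest to smallest: 663, 490, 468, 369, 365, 323, 216, 147 bp.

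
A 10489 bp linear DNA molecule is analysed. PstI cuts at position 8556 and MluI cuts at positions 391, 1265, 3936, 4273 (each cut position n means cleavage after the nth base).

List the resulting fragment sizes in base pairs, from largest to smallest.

Combined cut positions (sorted): 391, 1265, 3936, 4273, 8556.
Linear molecule, 5 cuts → 6 fragments:
  391 − 0 = 391 bp
  1265 − 391 = 874 bp
  3936 − 1265 = 2671 bp
  4273 − 3936 = 337 bp
  8556 − 4273 = 4283 bp
  10489 − 8556 = 1933 bp
Sorted largest to smallest: 4283, 2671, 1933, 874, 391, 337 bp.

4283, 2671, 1933, 874, 391, 337 bp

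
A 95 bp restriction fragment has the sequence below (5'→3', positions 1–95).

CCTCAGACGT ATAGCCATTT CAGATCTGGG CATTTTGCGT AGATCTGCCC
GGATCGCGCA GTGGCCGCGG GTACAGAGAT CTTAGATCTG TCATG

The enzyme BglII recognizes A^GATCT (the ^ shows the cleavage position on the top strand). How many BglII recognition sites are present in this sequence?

AGATCT occurs starting at positions 22, 41, 77, 84.
BglII cuts at 4 sites.

4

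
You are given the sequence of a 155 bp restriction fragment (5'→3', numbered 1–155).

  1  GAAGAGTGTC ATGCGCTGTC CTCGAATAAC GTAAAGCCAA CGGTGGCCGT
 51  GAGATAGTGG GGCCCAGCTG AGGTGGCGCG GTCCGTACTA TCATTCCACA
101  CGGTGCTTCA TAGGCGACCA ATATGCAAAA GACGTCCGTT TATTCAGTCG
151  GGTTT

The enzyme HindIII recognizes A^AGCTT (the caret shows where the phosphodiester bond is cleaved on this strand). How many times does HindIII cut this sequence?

No occurrence of AAGCTT is present in the sequence.
HindIII does not cut: 0 sites.

0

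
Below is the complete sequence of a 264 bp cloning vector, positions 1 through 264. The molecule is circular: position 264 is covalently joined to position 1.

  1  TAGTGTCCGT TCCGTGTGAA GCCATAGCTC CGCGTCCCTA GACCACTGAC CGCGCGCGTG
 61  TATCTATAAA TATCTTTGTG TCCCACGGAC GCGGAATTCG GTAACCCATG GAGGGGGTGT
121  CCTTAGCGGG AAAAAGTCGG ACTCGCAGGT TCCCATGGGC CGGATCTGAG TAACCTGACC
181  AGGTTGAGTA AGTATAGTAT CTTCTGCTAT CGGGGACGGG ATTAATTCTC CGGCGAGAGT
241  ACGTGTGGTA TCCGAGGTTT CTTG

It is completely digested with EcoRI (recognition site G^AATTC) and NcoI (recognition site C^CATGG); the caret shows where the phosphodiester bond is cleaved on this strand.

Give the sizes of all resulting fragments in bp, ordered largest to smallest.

The EcoRI site (GAATTC) starts at position 94.
EcoRI cuts after the first base of each site, so after position 94.
NcoI sites (CCATGG) start at positions 106, 153.
NcoI cuts after the first base of each site, so after positions 106, 153.
Combined cut positions: 94, 106, 153.
Circular molecule, 3 cuts → 3 fragments:
  95–106 → 12 bp
  107–153 → 47 bp
  154–264 then 1–94 → 111 + 94 = 205 bp
Sorted largest to smallest: 205, 47, 12 bp.

205, 47, 12 bp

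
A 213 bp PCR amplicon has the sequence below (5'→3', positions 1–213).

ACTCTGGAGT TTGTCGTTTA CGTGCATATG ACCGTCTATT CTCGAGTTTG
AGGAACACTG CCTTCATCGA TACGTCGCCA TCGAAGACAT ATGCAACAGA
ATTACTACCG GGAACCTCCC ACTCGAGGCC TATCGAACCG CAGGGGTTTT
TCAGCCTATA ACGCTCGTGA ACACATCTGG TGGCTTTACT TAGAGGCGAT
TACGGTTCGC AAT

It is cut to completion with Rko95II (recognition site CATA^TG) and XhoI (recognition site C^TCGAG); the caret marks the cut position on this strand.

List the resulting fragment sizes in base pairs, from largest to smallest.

91, 50, 31, 28, 13 bp

Rko95II sites (CATATG) start at positions 25, 88.
Rko95II cuts after base 4 of each site, so after positions 28, 91.
XhoI sites (CTCGAG) start at positions 41, 122.
XhoI cuts after the first base of each site, so after positions 41, 122.
Combined cut positions: 28, 41, 91, 122.
Linear molecule, 4 cuts → 5 fragments:
  1–28 → 28 bp
  29–41 → 13 bp
  42–91 → 50 bp
  92–122 → 31 bp
  123–213 → 91 bp
Sorted largest to smallest: 91, 50, 31, 28, 13 bp.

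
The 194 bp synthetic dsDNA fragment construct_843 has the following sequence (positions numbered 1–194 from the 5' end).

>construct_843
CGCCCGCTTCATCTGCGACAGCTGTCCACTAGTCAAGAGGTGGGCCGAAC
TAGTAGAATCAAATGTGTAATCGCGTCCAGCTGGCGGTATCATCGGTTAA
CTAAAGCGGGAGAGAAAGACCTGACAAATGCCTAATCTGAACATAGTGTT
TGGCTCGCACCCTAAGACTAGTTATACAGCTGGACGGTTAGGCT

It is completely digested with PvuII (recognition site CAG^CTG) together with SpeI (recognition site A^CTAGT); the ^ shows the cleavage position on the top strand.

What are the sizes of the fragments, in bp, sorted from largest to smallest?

87, 31, 21, 21, 15, 12, 7 bp

PvuII sites (CAGCTG) start at positions 19, 78, 177.
PvuII cuts after base 3 of each site, so after positions 21, 80, 179.
SpeI sites (ACTAGT) start at positions 28, 49, 167.
SpeI cuts after the first base of each site, so after positions 28, 49, 167.
Combined cut positions: 21, 28, 49, 80, 167, 179.
Linear molecule, 6 cuts → 7 fragments:
  1–21 → 21 bp
  22–28 → 7 bp
  29–49 → 21 bp
  50–80 → 31 bp
  81–167 → 87 bp
  168–179 → 12 bp
  180–194 → 15 bp
Sorted largest to smallest: 87, 31, 21, 21, 15, 12, 7 bp.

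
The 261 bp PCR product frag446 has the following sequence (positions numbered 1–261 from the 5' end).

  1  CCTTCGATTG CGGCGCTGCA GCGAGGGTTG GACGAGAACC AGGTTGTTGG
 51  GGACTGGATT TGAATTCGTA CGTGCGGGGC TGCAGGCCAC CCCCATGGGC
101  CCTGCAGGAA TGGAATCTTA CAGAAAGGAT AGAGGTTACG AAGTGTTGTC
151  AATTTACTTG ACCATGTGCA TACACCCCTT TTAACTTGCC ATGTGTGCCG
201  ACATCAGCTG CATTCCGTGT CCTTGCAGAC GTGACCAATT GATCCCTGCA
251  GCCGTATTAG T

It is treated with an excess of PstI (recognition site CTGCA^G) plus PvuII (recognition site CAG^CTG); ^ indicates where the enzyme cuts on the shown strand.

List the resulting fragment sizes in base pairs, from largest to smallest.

101, 64, 43, 22, 20, 11 bp

PstI sites (CTGCAG) start at positions 16, 80, 102, 246.
PstI cuts after base 5 of each site (before the last base), so after positions 20, 84, 106, 250.
The PvuII site (CAGCTG) starts at position 205.
PvuII cuts after base 3 of each site, so after position 207.
Combined cut positions: 20, 84, 106, 207, 250.
Linear molecule, 5 cuts → 6 fragments:
  1–20 → 20 bp
  21–84 → 64 bp
  85–106 → 22 bp
  107–207 → 101 bp
  208–250 → 43 bp
  251–261 → 11 bp
Sorted largest to smallest: 101, 64, 43, 22, 20, 11 bp.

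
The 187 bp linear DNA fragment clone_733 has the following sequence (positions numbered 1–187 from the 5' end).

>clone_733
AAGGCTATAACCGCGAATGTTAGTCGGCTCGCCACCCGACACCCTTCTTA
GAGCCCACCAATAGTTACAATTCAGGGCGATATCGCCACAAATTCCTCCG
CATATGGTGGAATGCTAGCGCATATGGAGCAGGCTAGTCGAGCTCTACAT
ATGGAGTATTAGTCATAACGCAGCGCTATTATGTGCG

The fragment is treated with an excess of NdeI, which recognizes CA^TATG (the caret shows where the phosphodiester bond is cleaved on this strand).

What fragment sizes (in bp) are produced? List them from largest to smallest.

102, 38, 27, 20 bp

NdeI sites (CATATG) start at positions 101, 121, 148.
NdeI cuts after base 2 of each site, so after positions 102, 122, 149.
Linear molecule, 3 cuts → 4 fragments:
  1–102 → 102 bp
  103–122 → 20 bp
  123–149 → 27 bp
  150–187 → 38 bp
Sorted largest to smallest: 102, 38, 27, 20 bp.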